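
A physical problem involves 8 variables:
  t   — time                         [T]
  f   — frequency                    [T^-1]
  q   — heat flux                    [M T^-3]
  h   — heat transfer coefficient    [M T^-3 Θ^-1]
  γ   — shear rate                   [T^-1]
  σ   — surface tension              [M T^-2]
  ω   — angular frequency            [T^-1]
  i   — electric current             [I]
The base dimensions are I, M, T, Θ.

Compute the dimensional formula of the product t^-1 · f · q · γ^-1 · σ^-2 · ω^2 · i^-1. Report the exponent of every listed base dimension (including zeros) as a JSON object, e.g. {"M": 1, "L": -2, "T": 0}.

{"I": -1, "M": -1, "T": -2, "Θ": 0}

Write exponents as rows I,M,T,Θ / cols t,f,q,h,γ,σ,ω,i:
  I: [ 0  0  0  0  0  0  0  1]
  M: [ 0  0  1  1  0  1  0  0]
  T: [ 1 -1 -3 -3 -1 -2 -1  0]
  Θ: [ 0  0  0 -1  0  0  0  0]
  [I]: (-1)·0+(1)·0+(1)·0+(-1)·0+(-2)·0+(2)·0+(-1)·1 = -1
  [M]: (-1)·0+(1)·0+(1)·1+(-1)·0+(-2)·1+(2)·0+(-1)·0 = -1
  [T]: (-1)·1+(1)·-1+(1)·-3+(-1)·-1+(-2)·-2+(2)·-1+(-1)·0 = -2
  [Θ]: (-1)·0+(1)·0+(1)·0+(-1)·0+(-2)·0+(2)·0+(-1)·0 = 0
⇒ I^-1 M^-1 T^-2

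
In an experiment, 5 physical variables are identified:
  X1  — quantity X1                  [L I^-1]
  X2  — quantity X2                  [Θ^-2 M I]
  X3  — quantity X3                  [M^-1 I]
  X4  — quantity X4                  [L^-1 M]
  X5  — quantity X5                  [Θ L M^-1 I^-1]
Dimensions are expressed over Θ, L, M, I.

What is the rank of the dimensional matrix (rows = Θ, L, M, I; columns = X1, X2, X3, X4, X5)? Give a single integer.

Dimensional matrix (Θ×L×M×I by X1×X2×X3×X4×X5):
  Θ: [ 0 -2  0  0  1]
  L: [ 1  0  0 -1  1]
  M: [ 0  1 -1  1 -1]
  I: [-1  1  1  0 -1]
Row reduction gives pivot columns X1,X2,X3; rank = 3

3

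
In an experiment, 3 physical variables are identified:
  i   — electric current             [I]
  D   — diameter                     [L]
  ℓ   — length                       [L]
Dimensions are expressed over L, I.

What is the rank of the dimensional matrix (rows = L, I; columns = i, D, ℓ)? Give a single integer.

2

Write exponents as rows L,I / cols i,D,ℓ:
  L: [ 0  1  1]
  I: [ 1  0  0]
Row reduction gives pivot columns i,D; rank = 2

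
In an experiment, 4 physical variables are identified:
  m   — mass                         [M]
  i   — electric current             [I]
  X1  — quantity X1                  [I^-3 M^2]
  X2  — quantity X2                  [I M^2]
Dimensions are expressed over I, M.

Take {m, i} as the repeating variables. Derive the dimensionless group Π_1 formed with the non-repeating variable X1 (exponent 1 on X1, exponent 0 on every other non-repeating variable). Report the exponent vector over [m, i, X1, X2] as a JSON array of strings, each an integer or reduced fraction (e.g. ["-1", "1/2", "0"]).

["-2", "3", "1", "0"]

Write exponents as rows I,M / cols m,i,X1,X2:
  I: [ 0  1 -3  1]
  M: [ 1  0  2  2]
Echelon form has 2 nonzero rows (pivots: m,i)
Pivot set = {m,i}, free = {X1,X2}
RREF:
  r0: [   1    0    2    2]
  r1: [   0    1   -3    1]
Fix exponent of X1 at 1, X2 at 0; solve each RREF row for its pivot's exponent:
  r0: exp(m) + (2)·1 = 0 ⇒ exp(m) = -2
  r1: exp(i) + (-3)·1 = 0 ⇒ exp(i) = 3
Π_1 = m^-2 · i^3 · X1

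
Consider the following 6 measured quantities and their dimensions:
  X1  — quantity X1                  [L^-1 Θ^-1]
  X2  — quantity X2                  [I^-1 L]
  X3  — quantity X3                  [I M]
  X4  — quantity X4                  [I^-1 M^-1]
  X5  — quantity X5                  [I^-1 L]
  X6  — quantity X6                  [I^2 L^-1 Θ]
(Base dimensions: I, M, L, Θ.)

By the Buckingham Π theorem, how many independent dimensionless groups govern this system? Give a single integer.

Write exponents as rows I,M,L,Θ / cols X1,X2,X3,X4,X5,X6:
  I: [ 0 -1  1 -1 -1  2]
  M: [ 0  0  1 -1  0  0]
  L: [-1  1  0  0  1 -1]
  Θ: [-1  0  0  0  0  1]
Echelon form has 3 nonzero rows (pivots: X1,X2,X3)
n=6, r=3 ⇒ 3 dimensionless groups

3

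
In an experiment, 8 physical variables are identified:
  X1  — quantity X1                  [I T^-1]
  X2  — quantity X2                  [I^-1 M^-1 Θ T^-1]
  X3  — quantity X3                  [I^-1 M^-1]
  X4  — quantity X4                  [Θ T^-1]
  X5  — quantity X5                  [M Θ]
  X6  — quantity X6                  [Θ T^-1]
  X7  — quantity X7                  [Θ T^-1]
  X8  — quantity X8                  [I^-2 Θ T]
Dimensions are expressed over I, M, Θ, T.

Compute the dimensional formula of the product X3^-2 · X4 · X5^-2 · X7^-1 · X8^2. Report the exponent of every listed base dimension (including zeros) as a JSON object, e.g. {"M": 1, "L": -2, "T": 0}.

{"I": -2, "M": 0, "Θ": 0, "T": 2}

Write exponents as rows I,M,Θ,T / cols X1,X2,X3,X4,X5,X6,X7,X8:
  I: [ 1 -1 -1  0  0  0  0 -2]
  M: [ 0 -1 -1  0  1  0  0  0]
  Θ: [ 0  1  0  1  1  1  1  1]
  T: [-1 -1  0 -1  0 -1 -1  1]
  [I]: (-2)·-1+(1)·0+(-2)·0+(-1)·0+(2)·-2 = -2
  [M]: (-2)·-1+(1)·0+(-2)·1+(-1)·0+(2)·0 = 0
  [Θ]: (-2)·0+(1)·1+(-2)·1+(-1)·1+(2)·1 = 0
  [T]: (-2)·0+(1)·-1+(-2)·0+(-1)·-1+(2)·1 = 2
⇒ I^-2 T^2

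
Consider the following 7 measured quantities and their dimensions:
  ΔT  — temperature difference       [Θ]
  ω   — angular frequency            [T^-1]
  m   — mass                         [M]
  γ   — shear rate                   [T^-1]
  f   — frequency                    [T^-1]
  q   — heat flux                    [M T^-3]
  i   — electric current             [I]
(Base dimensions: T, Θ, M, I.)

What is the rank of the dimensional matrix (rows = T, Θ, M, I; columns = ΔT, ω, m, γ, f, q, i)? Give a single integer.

4

Exponent matrix [T,Θ,M,I] × [ΔT,ω,m,γ,f,q,i]:
  T: [ 0 -1  0 -1 -1 -3  0]
  Θ: [ 1  0  0  0  0  0  0]
  M: [ 0  0  1  0  0  1  0]
  I: [ 0  0  0  0  0  0  1]
Echelon form has 4 nonzero rows (pivots: ΔT,ω,m,i)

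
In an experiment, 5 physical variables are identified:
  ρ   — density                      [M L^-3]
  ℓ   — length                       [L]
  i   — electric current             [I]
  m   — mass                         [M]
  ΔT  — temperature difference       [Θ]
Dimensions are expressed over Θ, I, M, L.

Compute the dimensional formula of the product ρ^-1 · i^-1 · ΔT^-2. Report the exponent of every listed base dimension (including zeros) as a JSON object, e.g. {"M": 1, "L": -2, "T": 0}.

Dimensional matrix (Θ×I×M×L by ρ×ℓ×i×m×ΔT):
  Θ: [ 0  0  0  0  1]
  I: [ 0  0  1  0  0]
  M: [ 1  0  0  1  0]
  L: [-3  1  0  0  0]
  [Θ]: (-1)·0+(-1)·0+(-2)·1 = -2
  [I]: (-1)·0+(-1)·1+(-2)·0 = -1
  [M]: (-1)·1+(-1)·0+(-2)·0 = -1
  [L]: (-1)·-3+(-1)·0+(-2)·0 = 3
⇒ Θ^-2 I^-1 M^-1 L^3

{"Θ": -2, "I": -1, "M": -1, "L": 3}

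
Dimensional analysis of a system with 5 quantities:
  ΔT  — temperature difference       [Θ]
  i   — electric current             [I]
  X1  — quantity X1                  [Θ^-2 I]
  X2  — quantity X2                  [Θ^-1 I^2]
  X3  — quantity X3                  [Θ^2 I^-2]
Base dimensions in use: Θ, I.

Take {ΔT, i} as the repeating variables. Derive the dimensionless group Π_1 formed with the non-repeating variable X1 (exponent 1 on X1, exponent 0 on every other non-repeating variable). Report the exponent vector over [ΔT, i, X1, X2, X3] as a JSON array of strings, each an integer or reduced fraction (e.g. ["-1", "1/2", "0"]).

["2", "-1", "1", "0", "0"]

Exponent matrix [Θ,I] × [ΔT,i,X1,X2,X3]:
  Θ: [ 1  0 -2 -1  2]
  I: [ 0  1  1  2 -2]
RREF → pivots at {ΔT,i} ⇒ r = 2
Pivot set = {ΔT,i}, free = {X1,X2,X3}
RREF:
  r0: [   1    0   -2   -1    2]
  r1: [   0    1    1    2   -2]
Fix exponent of X1 at 1, X2 at 0, X3 at 0; solve each RREF row for its pivot's exponent:
  r0: exp(ΔT) + (-2)·1 = 0 ⇒ exp(ΔT) = 2
  r1: exp(i) + (1)·1 = 0 ⇒ exp(i) = -1
Π_1 = ΔT^2 · i^-1 · X1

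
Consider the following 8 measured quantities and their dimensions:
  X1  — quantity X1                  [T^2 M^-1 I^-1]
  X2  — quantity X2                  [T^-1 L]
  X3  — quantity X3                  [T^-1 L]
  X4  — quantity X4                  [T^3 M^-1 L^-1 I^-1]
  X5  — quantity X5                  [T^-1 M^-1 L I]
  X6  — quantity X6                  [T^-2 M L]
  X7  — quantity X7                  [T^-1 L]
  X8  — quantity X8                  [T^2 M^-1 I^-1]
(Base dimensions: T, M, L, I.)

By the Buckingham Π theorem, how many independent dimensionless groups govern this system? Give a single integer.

Dimensional matrix (T×M×L×I by X1×X2×X3×X4×X5×X6×X7×X8):
  T: [ 2 -1 -1  3 -1 -2 -1  2]
  M: [-1  0  0 -1 -1  1  0 -1]
  L: [ 0  1  1 -1  1  1  1  0]
  I: [-1  0  0 -1  1  0  0 -1]
Echelon form has 3 nonzero rows (pivots: X1,X2,X5)
Π count = n − r = 8 − 3 = 5

5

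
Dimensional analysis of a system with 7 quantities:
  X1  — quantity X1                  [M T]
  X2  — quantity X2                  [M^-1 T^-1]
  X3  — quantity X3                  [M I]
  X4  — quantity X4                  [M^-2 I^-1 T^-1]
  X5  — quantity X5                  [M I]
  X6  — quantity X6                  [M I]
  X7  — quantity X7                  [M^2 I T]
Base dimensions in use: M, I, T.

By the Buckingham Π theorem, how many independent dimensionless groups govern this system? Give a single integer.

5

Write exponents as rows M,I,T / cols X1,X2,X3,X4,X5,X6,X7:
  M: [ 1 -1  1 -2  1  1  2]
  I: [ 0  0  1 -1  1  1  1]
  T: [ 1 -1  0 -1  0  0  1]
Row reduction gives pivot columns X1,X3; rank = 2
n=7, r=2 ⇒ 5 dimensionless groups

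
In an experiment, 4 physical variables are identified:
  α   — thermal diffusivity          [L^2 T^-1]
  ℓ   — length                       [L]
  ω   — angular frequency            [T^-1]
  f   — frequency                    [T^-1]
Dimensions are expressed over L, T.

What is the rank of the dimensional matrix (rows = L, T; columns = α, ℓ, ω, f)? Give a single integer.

Exponent matrix [L,T] × [α,ℓ,ω,f]:
  L: [ 2  1  0  0]
  T: [-1  0 -1 -1]
Echelon form has 2 nonzero rows (pivots: α,ℓ)

2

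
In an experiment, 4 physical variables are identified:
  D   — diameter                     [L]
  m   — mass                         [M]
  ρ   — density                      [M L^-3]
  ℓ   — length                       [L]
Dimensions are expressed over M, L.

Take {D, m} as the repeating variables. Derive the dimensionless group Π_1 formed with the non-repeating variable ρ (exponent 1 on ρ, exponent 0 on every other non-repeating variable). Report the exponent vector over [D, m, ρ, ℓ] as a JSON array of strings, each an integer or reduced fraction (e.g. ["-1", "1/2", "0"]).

["3", "-1", "1", "0"]

Dimensional matrix (M×L by D×m×ρ×ℓ):
  M: [ 0  1  1  0]
  L: [ 1  0 -3  1]
Echelon form has 2 nonzero rows (pivots: D,m)
Pivot set = {D,m}, free = {ρ,ℓ}
RREF:
  r0: [   1    0   -3    1]
  r1: [   0    1    1    0]
Fix exponent of ρ at 1, ℓ at 0; solve each RREF row for its pivot's exponent:
  r0: exp(D) + (-3)·1 = 0 ⇒ exp(D) = 3
  r1: exp(m) + (1)·1 = 0 ⇒ exp(m) = -1
Π_1 = D^3 · m^-1 · ρ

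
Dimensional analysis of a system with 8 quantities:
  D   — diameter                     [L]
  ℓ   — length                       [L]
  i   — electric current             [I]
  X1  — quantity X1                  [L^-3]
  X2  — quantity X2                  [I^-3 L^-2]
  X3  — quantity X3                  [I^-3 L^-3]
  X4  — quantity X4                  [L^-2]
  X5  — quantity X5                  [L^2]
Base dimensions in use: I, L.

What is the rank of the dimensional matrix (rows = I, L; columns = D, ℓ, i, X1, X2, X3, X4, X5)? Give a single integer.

2

Exponent matrix [I,L] × [D,ℓ,i,X1,X2,X3,X4,X5]:
  I: [ 0  0  1  0 -3 -3  0  0]
  L: [ 1  1  0 -3 -2 -3 -2  2]
RREF → pivots at {D,i} ⇒ r = 2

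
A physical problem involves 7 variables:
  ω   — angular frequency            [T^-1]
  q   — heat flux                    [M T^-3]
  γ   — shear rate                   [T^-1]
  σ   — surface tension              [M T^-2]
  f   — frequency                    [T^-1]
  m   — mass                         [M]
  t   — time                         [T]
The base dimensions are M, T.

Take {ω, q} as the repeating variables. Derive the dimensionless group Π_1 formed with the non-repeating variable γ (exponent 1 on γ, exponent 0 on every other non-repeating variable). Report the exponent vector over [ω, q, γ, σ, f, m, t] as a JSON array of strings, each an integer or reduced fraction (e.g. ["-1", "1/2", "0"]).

["-1", "0", "1", "0", "0", "0", "0"]

Dimensional matrix (M×T by ω×q×γ×σ×f×m×t):
  M: [ 0  1  0  1  0  1  0]
  T: [-1 -3 -1 -2 -1  0  1]
RREF → pivots at {ω,q} ⇒ r = 2
Repeat: ω,q; free: γ,σ,f,m,t
RREF:
  r0: [   1    0    1   -1    1   -3   -1]
  r1: [   0    1    0    1    0    1    0]
Fix exponent of γ at 1, σ at 0, f at 0, m at 0, t at 0; solve each RREF row for its pivot's exponent:
  r0: exp(ω) + (1)·1 = 0 ⇒ exp(ω) = -1
  r1: exp(q) + (0)·1 = 0 ⇒ exp(q) = 0
Π_1 = ω^-1 · γ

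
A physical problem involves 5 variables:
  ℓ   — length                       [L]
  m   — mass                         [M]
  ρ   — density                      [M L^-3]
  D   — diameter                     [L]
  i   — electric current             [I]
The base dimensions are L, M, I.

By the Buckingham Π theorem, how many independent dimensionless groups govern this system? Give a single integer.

Write exponents as rows L,M,I / cols ℓ,m,ρ,D,i:
  L: [ 1  0 -3  1  0]
  M: [ 0  1  1  0  0]
  I: [ 0  0  0  0  1]
Row reduction gives pivot columns ℓ,m,i; rank = 3
5 vars − rank 3 = 2 Π groups

2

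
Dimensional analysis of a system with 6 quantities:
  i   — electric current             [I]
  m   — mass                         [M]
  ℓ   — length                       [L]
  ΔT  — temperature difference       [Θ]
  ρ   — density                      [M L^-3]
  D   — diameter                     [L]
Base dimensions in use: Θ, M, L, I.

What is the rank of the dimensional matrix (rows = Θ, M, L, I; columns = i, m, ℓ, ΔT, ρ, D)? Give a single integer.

Dimensional matrix (Θ×M×L×I by i×m×ℓ×ΔT×ρ×D):
  Θ: [ 0  0  0  1  0  0]
  M: [ 0  1  0  0  1  0]
  L: [ 0  0  1  0 -3  1]
  I: [ 1  0  0  0  0  0]
Row reduction gives pivot columns i,m,ℓ,ΔT; rank = 4

4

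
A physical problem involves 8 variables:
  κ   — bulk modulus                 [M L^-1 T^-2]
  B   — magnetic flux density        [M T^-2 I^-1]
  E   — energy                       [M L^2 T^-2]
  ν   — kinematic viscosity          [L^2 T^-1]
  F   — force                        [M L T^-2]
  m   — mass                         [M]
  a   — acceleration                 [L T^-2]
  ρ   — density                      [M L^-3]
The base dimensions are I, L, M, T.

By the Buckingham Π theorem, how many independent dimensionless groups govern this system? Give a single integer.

Dimensional matrix (I×L×M×T by κ×B×E×ν×F×m×a×ρ):
  I: [ 0 -1  0  0  0  0  0  0]
  L: [-1  0  2  2  1  0  1 -3]
  M: [ 1  1  1  0  1  1  0  1]
  T: [-2 -2 -2 -1 -2  0 -2  0]
Row reduction gives pivot columns κ,B,E,ν; rank = 4
8 vars − rank 4 = 4 Π groups

4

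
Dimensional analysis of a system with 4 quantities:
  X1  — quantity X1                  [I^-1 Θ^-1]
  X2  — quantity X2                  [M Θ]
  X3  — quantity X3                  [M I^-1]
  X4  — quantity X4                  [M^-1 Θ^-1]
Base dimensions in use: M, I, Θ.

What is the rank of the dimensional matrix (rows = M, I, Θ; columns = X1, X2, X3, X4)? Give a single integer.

Dimensional matrix (M×I×Θ by X1×X2×X3×X4):
  M: [ 0  1  1 -1]
  I: [-1  0 -1  0]
  Θ: [-1  1  0 -1]
Row reduction gives pivot columns X1,X2; rank = 2

2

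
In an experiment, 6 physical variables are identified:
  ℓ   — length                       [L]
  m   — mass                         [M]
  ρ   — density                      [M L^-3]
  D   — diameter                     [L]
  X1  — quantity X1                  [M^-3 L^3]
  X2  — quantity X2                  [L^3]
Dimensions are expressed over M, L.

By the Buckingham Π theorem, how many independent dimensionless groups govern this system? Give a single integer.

Exponent matrix [M,L] × [ℓ,m,ρ,D,X1,X2]:
  M: [ 0  1  1  0 -3  0]
  L: [ 1  0 -3  1  3  3]
RREF → pivots at {ℓ,m} ⇒ r = 2
n=6, r=2 ⇒ 4 dimensionless groups

4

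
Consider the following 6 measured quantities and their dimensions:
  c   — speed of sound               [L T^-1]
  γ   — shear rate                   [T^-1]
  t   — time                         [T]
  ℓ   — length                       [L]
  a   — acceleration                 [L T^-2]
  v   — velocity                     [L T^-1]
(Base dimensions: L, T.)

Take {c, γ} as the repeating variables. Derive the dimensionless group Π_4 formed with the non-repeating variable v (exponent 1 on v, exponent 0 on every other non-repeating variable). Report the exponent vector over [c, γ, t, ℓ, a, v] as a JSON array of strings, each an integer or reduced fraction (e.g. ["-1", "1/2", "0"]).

["-1", "0", "0", "0", "0", "1"]

Write exponents as rows L,T / cols c,γ,t,ℓ,a,v:
  L: [ 1  0  0  1  1  1]
  T: [-1 -1  1  0 -2 -1]
RREF → pivots at {c,γ} ⇒ r = 2
Pivot set = {c,γ}, free = {t,ℓ,a,v}
RREF:
  r0: [   1    0    0    1    1    1]
  r1: [   0    1   -1   -1    1    0]
Fix exponent of v at 1, t at 0, ℓ at 0, a at 0; solve each RREF row for its pivot's exponent:
  r0: exp(c) + (1)·1 = 0 ⇒ exp(c) = -1
  r1: exp(γ) + (0)·1 = 0 ⇒ exp(γ) = 0
Π_4 = c^-1 · v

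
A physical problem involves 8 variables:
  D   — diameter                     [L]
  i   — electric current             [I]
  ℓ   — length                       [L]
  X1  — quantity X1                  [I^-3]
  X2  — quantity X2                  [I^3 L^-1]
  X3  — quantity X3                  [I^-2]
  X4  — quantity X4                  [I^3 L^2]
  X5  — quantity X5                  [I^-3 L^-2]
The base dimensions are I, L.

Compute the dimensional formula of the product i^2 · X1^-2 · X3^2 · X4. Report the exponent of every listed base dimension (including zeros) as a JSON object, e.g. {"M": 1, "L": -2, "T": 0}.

Write exponents as rows I,L / cols D,i,ℓ,X1,X2,X3,X4,X5:
  I: [ 0  1  0 -3  3 -2  3 -3]
  L: [ 1  0  1  0 -1  0  2 -2]
  [I]: (2)·1+(-2)·-3+(2)·-2+(1)·3 = 7
  [L]: (2)·0+(-2)·0+(2)·0+(1)·2 = 2
⇒ I^7 L^2

{"I": 7, "L": 2}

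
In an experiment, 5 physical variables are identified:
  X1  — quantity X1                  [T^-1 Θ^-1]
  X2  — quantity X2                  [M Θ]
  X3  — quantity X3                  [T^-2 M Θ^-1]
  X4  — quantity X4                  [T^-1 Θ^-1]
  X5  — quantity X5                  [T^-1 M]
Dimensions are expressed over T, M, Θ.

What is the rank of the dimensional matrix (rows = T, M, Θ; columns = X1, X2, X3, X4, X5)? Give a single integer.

2

Write exponents as rows T,M,Θ / cols X1,X2,X3,X4,X5:
  T: [-1  0 -2 -1 -1]
  M: [ 0  1  1  0  1]
  Θ: [-1  1 -1 -1  0]
Echelon form has 2 nonzero rows (pivots: X1,X2)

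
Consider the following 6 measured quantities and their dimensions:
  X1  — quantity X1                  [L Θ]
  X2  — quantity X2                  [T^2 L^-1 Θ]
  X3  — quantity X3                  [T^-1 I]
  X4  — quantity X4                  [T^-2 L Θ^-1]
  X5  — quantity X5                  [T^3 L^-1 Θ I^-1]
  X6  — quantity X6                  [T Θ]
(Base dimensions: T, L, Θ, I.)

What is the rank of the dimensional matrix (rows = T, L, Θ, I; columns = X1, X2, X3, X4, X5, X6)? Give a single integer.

3

Write exponents as rows T,L,Θ,I / cols X1,X2,X3,X4,X5,X6:
  T: [ 0  2 -1 -2  3  1]
  L: [ 1 -1  0  1 -1  0]
  Θ: [ 1  1  0 -1  1  1]
  I: [ 0  0  1  0 -1  0]
Echelon form has 3 nonzero rows (pivots: X1,X2,X3)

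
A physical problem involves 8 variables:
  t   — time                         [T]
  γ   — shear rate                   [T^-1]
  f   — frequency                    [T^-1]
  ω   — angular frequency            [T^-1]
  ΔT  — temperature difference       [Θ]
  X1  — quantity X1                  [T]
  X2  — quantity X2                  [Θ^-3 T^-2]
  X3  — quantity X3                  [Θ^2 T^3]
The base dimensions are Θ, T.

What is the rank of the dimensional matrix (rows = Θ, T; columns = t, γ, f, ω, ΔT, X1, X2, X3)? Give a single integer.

2

Write exponents as rows Θ,T / cols t,γ,f,ω,ΔT,X1,X2,X3:
  Θ: [ 0  0  0  0  1  0 -3  2]
  T: [ 1 -1 -1 -1  0  1 -2  3]
RREF → pivots at {t,ΔT} ⇒ r = 2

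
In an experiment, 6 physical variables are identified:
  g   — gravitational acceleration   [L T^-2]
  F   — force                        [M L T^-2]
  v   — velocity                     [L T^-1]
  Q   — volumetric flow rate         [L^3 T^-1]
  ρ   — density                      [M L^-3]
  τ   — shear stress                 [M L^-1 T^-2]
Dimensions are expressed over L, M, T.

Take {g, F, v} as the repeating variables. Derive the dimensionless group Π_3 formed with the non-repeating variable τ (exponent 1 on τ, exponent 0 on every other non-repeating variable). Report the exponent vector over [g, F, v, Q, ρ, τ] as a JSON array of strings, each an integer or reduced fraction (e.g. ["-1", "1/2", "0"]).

["-2", "-1", "4", "0", "0", "1"]

Exponent matrix [L,M,T] × [g,F,v,Q,ρ,τ]:
  L: [ 1  1  1  3 -3 -1]
  M: [ 0  1  0  0  1  1]
  T: [-2 -2 -1 -1  0 -2]
RREF → pivots at {g,F,v} ⇒ r = 3
Repeat: g,F,v; free: Q,ρ,τ
RREF:
  r0: [   1    0    0   -2    2    2]
  r1: [   0    1    0    0    1    1]
  r2: [   0    0    1    5   -6   -4]
Fix exponent of τ at 1, Q at 0, ρ at 0; solve each RREF row for its pivot's exponent:
  r0: exp(g) + (2)·1 = 0 ⇒ exp(g) = -2
  r1: exp(F) + (1)·1 = 0 ⇒ exp(F) = -1
  r2: exp(v) + (-4)·1 = 0 ⇒ exp(v) = 4
Π_3 = g^-2 · F^-1 · v^4 · τ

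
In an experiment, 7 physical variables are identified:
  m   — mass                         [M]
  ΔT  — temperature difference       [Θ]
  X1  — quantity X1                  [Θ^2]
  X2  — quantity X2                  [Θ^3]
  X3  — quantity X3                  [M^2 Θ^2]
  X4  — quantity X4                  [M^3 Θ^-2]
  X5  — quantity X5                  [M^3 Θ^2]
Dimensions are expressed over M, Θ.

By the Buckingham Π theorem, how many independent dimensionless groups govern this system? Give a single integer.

5

Dimensional matrix (M×Θ by m×ΔT×X1×X2×X3×X4×X5):
  M: [ 1  0  0  0  2  3  3]
  Θ: [ 0  1  2  3  2 -2  2]
Row reduction gives pivot columns m,ΔT; rank = 2
n=7, r=2 ⇒ 5 dimensionless groups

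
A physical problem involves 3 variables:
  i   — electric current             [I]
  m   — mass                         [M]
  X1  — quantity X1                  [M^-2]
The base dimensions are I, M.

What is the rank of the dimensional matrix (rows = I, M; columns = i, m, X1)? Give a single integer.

Exponent matrix [I,M] × [i,m,X1]:
  I: [ 1  0  0]
  M: [ 0  1 -2]
RREF → pivots at {i,m} ⇒ r = 2

2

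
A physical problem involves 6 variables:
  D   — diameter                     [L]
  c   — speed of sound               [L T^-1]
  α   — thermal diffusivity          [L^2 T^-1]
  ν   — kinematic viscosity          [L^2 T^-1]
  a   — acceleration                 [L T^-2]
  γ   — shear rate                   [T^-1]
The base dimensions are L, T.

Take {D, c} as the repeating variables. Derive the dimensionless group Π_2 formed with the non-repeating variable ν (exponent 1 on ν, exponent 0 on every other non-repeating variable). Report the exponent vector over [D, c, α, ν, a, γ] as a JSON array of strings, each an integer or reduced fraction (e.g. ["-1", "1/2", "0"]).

["-1", "-1", "0", "1", "0", "0"]

Dimensional matrix (L×T by D×c×α×ν×a×γ):
  L: [ 1  1  2  2  1  0]
  T: [ 0 -1 -1 -1 -2 -1]
RREF → pivots at {D,c} ⇒ r = 2
Repeat: D,c; free: α,ν,a,γ
RREF:
  r0: [   1    0    1    1   -1   -1]
  r1: [   0    1    1    1    2    1]
Fix exponent of ν at 1, α at 0, a at 0, γ at 0; solve each RREF row for its pivot's exponent:
  r0: exp(D) + (1)·1 = 0 ⇒ exp(D) = -1
  r1: exp(c) + (1)·1 = 0 ⇒ exp(c) = -1
Π_2 = D^-1 · c^-1 · ν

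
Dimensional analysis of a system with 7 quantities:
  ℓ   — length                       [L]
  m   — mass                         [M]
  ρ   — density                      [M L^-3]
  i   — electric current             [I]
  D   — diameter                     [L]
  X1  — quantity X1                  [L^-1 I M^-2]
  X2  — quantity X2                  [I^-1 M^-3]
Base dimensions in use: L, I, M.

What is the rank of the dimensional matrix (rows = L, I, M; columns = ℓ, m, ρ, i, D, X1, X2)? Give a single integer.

Write exponents as rows L,I,M / cols ℓ,m,ρ,i,D,X1,X2:
  L: [ 1  0 -3  0  1 -1  0]
  I: [ 0  0  0  1  0  1 -1]
  M: [ 0  1  1  0  0 -2 -3]
Echelon form has 3 nonzero rows (pivots: ℓ,m,i)

3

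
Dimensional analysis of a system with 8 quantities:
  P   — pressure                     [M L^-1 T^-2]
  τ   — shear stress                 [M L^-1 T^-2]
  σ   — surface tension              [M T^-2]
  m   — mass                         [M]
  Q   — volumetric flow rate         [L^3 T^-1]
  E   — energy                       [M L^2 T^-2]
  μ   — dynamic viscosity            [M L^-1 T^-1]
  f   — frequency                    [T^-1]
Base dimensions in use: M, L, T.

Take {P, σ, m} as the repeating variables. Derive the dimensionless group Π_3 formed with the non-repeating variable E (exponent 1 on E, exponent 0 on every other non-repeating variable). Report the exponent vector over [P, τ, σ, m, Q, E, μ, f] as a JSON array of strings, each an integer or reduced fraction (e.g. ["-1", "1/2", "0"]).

Dimensional matrix (M×L×T by P×τ×σ×m×Q×E×μ×f):
  M: [ 1  1  1  1  0  1  1  0]
  L: [-1 -1  0  0  3  2 -1  0]
  T: [-2 -2 -2  0 -1 -2 -1 -1]
Row reduction gives pivot columns P,σ,m; rank = 3
Pivot set = {P,σ,m}, free = {τ,Q,E,μ,f}
RREF:
  r0: [   1    1    0    0   -3   -2    1    0]
  r1: [   0    0    1    0  7/2    3 -1/2  1/2]
  r2: [   0    0    0    1 -1/2    0  1/2 -1/2]
Fix exponent of E at 1, τ at 0, Q at 0, μ at 0, f at 0; solve each RREF row for its pivot's exponent:
  r0: exp(P) + (-2)·1 = 0 ⇒ exp(P) = 2
  r1: exp(σ) + (3)·1 = 0 ⇒ exp(σ) = -3
  r2: exp(m) + (0)·1 = 0 ⇒ exp(m) = 0
Π_3 = P^2 · σ^-3 · E

["2", "0", "-3", "0", "0", "1", "0", "0"]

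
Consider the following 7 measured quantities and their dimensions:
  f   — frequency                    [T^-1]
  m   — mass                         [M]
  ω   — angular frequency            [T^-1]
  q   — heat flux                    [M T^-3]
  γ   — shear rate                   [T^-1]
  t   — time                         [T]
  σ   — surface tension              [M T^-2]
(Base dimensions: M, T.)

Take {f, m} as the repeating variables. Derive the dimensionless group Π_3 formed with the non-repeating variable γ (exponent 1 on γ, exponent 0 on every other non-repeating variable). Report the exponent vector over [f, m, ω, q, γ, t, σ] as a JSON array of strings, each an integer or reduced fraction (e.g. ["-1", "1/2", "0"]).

Write exponents as rows M,T / cols f,m,ω,q,γ,t,σ:
  M: [ 0  1  0  1  0  0  1]
  T: [-1  0 -1 -3 -1  1 -2]
Row reduction gives pivot columns f,m; rank = 2
Repeat: f,m; free: ω,q,γ,t,σ
RREF:
  r0: [   1    0    1    3    1   -1    2]
  r1: [   0    1    0    1    0    0    1]
Fix exponent of γ at 1, ω at 0, q at 0, t at 0, σ at 0; solve each RREF row for its pivot's exponent:
  r0: exp(f) + (1)·1 = 0 ⇒ exp(f) = -1
  r1: exp(m) + (0)·1 = 0 ⇒ exp(m) = 0
Π_3 = f^-1 · γ

["-1", "0", "0", "0", "1", "0", "0"]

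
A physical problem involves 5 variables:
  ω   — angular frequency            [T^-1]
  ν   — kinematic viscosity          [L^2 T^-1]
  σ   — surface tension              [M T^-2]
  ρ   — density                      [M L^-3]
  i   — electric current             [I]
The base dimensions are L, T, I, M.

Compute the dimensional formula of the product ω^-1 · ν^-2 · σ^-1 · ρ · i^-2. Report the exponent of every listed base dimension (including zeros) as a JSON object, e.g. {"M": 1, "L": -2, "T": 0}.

{"L": -7, "T": 5, "I": -2, "M": 0}

Exponent matrix [L,T,I,M] × [ω,ν,σ,ρ,i]:
  L: [ 0  2  0 -3  0]
  T: [-1 -1 -2  0  0]
  I: [ 0  0  0  0  1]
  M: [ 0  0  1  1  0]
  [L]: (-1)·0+(-2)·2+(-1)·0+(1)·-3+(-2)·0 = -7
  [T]: (-1)·-1+(-2)·-1+(-1)·-2+(1)·0+(-2)·0 = 5
  [I]: (-1)·0+(-2)·0+(-1)·0+(1)·0+(-2)·1 = -2
  [M]: (-1)·0+(-2)·0+(-1)·1+(1)·1+(-2)·0 = 0
⇒ L^-7 T^5 I^-2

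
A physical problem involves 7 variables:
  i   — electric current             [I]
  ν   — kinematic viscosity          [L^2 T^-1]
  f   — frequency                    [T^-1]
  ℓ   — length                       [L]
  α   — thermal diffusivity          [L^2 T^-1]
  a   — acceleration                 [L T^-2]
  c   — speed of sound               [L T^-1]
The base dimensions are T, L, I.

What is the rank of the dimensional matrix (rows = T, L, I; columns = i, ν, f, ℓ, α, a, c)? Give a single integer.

3

Dimensional matrix (T×L×I by i×ν×f×ℓ×α×a×c):
  T: [ 0 -1 -1  0 -1 -2 -1]
  L: [ 0  2  0  1  2  1  1]
  I: [ 1  0  0  0  0  0  0]
RREF → pivots at {i,ν,f} ⇒ r = 3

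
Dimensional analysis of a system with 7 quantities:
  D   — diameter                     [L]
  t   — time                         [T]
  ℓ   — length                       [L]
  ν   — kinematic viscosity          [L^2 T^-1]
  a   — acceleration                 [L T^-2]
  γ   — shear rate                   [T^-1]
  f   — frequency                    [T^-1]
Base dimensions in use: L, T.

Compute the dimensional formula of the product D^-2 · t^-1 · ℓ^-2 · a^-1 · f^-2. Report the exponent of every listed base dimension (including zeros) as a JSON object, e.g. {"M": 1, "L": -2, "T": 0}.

{"L": -5, "T": 3}

Write exponents as rows L,T / cols D,t,ℓ,ν,a,γ,f:
  L: [ 1  0  1  2  1  0  0]
  T: [ 0  1  0 -1 -2 -1 -1]
  [L]: (-2)·1+(-1)·0+(-2)·1+(-1)·1+(-2)·0 = -5
  [T]: (-2)·0+(-1)·1+(-2)·0+(-1)·-2+(-2)·-1 = 3
⇒ L^-5 T^3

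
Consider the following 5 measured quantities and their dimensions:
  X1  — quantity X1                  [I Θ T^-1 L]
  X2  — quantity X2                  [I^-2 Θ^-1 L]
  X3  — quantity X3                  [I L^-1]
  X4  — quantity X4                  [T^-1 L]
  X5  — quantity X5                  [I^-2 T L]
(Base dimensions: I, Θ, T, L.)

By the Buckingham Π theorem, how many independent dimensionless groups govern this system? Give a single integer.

Dimensional matrix (I×Θ×T×L by X1×X2×X3×X4×X5):
  I: [ 1 -2  1  0 -2]
  Θ: [ 1 -1  0  0  0]
  T: [-1  0  0 -1  1]
  L: [ 1  1 -1  1  1]
Row reduction gives pivot columns X1,X2,X3; rank = 3
n=5, r=3 ⇒ 2 dimensionless groups

2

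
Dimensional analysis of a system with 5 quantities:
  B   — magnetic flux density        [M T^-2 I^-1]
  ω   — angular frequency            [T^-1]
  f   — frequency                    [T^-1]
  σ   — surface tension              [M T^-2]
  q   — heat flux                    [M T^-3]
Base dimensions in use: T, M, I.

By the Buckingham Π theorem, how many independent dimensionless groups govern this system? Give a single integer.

Exponent matrix [T,M,I] × [B,ω,f,σ,q]:
  T: [-2 -1 -1 -2 -3]
  M: [ 1  0  0  1  1]
  I: [-1  0  0  0  0]
RREF → pivots at {B,ω,σ} ⇒ r = 3
Π count = n − r = 5 − 3 = 2

2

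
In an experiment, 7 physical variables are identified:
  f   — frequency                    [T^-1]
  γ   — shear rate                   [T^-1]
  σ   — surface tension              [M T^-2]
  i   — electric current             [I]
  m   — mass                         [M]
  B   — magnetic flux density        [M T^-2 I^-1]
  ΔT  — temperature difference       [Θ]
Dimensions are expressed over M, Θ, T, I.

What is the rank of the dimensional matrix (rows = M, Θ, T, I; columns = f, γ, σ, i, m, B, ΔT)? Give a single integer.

Write exponents as rows M,Θ,T,I / cols f,γ,σ,i,m,B,ΔT:
  M: [ 0  0  1  0  1  1  0]
  Θ: [ 0  0  0  0  0  0  1]
  T: [-1 -1 -2  0  0 -2  0]
  I: [ 0  0  0  1  0 -1  0]
Row reduction gives pivot columns f,σ,i,ΔT; rank = 4

4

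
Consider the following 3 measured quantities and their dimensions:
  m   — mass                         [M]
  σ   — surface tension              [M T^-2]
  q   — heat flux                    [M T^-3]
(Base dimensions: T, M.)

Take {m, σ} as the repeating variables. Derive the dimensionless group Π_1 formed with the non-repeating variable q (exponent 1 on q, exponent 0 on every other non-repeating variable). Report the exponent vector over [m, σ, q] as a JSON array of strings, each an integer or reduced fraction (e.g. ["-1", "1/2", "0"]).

Write exponents as rows T,M / cols m,σ,q:
  T: [ 0 -2 -3]
  M: [ 1  1  1]
Echelon form has 2 nonzero rows (pivots: m,σ)
Pivot set = {m,σ}, free = {q}
RREF:
  r0: [   1    0 -1/2]
  r1: [   0    1  3/2]
Fix exponent of q at 1; solve each RREF row for its pivot's exponent:
  r0: exp(m) + (-1/2)·1 = 0 ⇒ exp(m) = 1/2
  r1: exp(σ) + (3/2)·1 = 0 ⇒ exp(σ) = -3/2
Π_1 = m^(1/2) · σ^(-3/2) · q

["1/2", "-3/2", "1"]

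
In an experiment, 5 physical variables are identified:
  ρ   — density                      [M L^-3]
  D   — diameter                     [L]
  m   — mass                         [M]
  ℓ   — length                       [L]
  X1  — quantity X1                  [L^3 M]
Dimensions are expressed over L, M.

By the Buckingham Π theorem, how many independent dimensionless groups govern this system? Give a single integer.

3

Exponent matrix [L,M] × [ρ,D,m,ℓ,X1]:
  L: [-3  1  0  1  3]
  M: [ 1  0  1  0  1]
Row reduction gives pivot columns ρ,D; rank = 2
n=5, r=2 ⇒ 3 dimensionless groups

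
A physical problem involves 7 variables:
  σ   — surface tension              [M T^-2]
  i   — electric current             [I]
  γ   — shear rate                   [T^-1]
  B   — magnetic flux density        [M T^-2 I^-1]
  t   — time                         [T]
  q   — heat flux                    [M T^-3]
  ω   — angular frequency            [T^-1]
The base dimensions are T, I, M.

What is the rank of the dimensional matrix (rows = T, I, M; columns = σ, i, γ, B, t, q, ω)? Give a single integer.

Dimensional matrix (T×I×M by σ×i×γ×B×t×q×ω):
  T: [-2  0 -1 -2  1 -3 -1]
  I: [ 0  1  0 -1  0  0  0]
  M: [ 1  0  0  1  0  1  0]
RREF → pivots at {σ,i,γ} ⇒ r = 3

3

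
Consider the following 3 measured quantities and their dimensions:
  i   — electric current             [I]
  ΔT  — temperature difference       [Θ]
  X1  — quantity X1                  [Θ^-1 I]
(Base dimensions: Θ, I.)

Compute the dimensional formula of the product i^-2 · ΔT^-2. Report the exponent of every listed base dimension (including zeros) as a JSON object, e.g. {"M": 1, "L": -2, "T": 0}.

{"Θ": -2, "I": -2}

Write exponents as rows Θ,I / cols i,ΔT,X1:
  Θ: [ 0  1 -1]
  I: [ 1  0  1]
  [Θ]: (-2)·0+(-2)·1 = -2
  [I]: (-2)·1+(-2)·0 = -2
⇒ Θ^-2 I^-2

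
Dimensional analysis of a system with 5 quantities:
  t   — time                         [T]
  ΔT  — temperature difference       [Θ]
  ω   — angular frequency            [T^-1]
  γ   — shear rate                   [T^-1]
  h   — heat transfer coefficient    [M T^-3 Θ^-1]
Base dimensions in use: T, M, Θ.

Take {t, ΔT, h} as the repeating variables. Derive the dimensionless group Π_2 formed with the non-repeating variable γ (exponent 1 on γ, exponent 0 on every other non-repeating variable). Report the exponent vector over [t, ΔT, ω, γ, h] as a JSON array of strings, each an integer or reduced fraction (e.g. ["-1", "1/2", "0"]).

Exponent matrix [T,M,Θ] × [t,ΔT,ω,γ,h]:
  T: [ 1  0 -1 -1 -3]
  M: [ 0  0  0  0  1]
  Θ: [ 0  1  0  0 -1]
Echelon form has 3 nonzero rows (pivots: t,ΔT,h)
Pivot set = {t,ΔT,h}, free = {ω,γ}
RREF:
  r0: [   1    0   -1   -1    0]
  r1: [   0    1    0    0    0]
  r2: [   0    0    0    0    1]
Fix exponent of γ at 1, ω at 0; solve each RREF row for its pivot's exponent:
  r0: exp(t) + (-1)·1 = 0 ⇒ exp(t) = 1
  r1: exp(ΔT) + (0)·1 = 0 ⇒ exp(ΔT) = 0
  r2: exp(h) + (0)·1 = 0 ⇒ exp(h) = 0
Π_2 = t · γ

["1", "0", "0", "1", "0"]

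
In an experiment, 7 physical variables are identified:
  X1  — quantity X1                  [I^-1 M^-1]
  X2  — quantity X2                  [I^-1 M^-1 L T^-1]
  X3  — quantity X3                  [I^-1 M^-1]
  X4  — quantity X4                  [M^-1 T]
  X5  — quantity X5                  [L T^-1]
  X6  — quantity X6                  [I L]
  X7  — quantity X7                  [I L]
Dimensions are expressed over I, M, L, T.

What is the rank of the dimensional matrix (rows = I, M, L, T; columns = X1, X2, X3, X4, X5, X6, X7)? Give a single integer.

3

Dimensional matrix (I×M×L×T by X1×X2×X3×X4×X5×X6×X7):
  I: [-1 -1 -1  0  0  1  1]
  M: [-1 -1 -1 -1  0  0  0]
  L: [ 0  1  0  0  1  1  1]
  T: [ 0 -1  0  1 -1  0  0]
RREF → pivots at {X1,X2,X4} ⇒ r = 3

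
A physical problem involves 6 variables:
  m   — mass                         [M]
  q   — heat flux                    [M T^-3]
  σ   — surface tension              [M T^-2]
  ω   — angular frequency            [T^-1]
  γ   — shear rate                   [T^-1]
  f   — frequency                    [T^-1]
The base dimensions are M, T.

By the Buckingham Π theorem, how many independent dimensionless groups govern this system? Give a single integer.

4

Write exponents as rows M,T / cols m,q,σ,ω,γ,f:
  M: [ 1  1  1  0  0  0]
  T: [ 0 -3 -2 -1 -1 -1]
RREF → pivots at {m,q} ⇒ r = 2
Π count = n − r = 6 − 2 = 4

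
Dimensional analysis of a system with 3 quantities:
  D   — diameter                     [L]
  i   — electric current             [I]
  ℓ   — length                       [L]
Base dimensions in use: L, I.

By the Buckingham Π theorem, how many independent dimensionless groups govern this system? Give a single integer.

1

Write exponents as rows L,I / cols D,i,ℓ:
  L: [ 1  0  1]
  I: [ 0  1  0]
Row reduction gives pivot columns D,i; rank = 2
3 vars − rank 2 = 1 Π group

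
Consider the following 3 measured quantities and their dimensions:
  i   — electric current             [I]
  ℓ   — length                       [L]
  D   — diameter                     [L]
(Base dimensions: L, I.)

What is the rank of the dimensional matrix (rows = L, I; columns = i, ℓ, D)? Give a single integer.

Dimensional matrix (L×I by i×ℓ×D):
  L: [ 0  1  1]
  I: [ 1  0  0]
Row reduction gives pivot columns i,ℓ; rank = 2

2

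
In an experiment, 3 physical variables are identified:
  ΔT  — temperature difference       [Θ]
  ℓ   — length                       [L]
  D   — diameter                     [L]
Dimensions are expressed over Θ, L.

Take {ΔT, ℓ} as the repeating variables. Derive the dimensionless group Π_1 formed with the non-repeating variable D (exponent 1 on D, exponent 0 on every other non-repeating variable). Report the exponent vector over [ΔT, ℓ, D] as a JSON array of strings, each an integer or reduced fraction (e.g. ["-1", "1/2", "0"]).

["0", "-1", "1"]

Dimensional matrix (Θ×L by ΔT×ℓ×D):
  Θ: [ 1  0  0]
  L: [ 0  1  1]
Echelon form has 2 nonzero rows (pivots: ΔT,ℓ)
Pivot set = {ΔT,ℓ}, free = {D}
RREF:
  r0: [   1    0    0]
  r1: [   0    1    1]
Fix exponent of D at 1; solve each RREF row for its pivot's exponent:
  r0: exp(ΔT) + (0)·1 = 0 ⇒ exp(ΔT) = 0
  r1: exp(ℓ) + (1)·1 = 0 ⇒ exp(ℓ) = -1
Π_1 = ℓ^-1 · D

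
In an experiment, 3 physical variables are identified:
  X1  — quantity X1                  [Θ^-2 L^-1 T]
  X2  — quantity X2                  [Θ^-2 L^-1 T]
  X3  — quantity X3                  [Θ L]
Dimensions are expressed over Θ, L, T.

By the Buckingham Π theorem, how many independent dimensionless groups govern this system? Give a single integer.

Dimensional matrix (Θ×L×T by X1×X2×X3):
  Θ: [-2 -2  1]
  L: [-1 -1  1]
  T: [ 1  1  0]
RREF → pivots at {X1,X3} ⇒ r = 2
3 vars − rank 2 = 1 Π group

1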